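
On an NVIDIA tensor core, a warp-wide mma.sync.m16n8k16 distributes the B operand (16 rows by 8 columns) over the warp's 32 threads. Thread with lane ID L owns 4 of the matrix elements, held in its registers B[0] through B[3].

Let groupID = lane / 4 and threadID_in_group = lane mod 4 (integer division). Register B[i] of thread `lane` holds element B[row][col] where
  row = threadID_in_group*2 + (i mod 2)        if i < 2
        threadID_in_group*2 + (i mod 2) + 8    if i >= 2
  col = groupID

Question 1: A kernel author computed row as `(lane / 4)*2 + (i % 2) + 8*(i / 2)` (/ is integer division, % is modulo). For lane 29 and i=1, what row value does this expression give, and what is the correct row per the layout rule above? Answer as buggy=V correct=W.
buggy=15 correct=3

`(lane / 4)*2 + (i % 2) + 8*(i / 2)`[29,1]=>15
lane 29=>29/4=7, 29 mod 4=1
i=1  r:2·1+1+0=>3  c:7
row: 15 vs 3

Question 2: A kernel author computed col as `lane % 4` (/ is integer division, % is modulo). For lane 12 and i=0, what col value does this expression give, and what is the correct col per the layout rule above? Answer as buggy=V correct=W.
`lane % 4`[12,0]->0
12: g=3,t=0
[0] (0*2+0+0,3) = (0,3)
col: 0 vs 3

buggy=0 correct=3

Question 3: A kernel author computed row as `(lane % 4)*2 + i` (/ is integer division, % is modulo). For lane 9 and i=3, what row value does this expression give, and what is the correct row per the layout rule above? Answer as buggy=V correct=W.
buggy=5 correct=11

`(lane % 4)*2 + i`[9,3]->5
lane 9: g=2 (9/4), t=1 (9%4)
i=3: r=1*2+1+8=11, c=g=2
row: 5 vs 11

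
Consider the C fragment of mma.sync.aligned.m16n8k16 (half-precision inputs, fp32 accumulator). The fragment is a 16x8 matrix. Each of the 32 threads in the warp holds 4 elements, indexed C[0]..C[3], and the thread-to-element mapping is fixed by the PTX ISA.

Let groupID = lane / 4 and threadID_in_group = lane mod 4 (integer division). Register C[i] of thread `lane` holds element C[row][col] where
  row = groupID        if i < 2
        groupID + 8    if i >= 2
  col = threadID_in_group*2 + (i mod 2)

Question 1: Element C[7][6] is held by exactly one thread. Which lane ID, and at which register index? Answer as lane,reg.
r:7=>grp=7,rB=0  c:6=>tig=3,lo=0
L=7*4+3=31  i=0*2+0=0

31,0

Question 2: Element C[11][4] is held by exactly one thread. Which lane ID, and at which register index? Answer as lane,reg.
r:11=>grp=3,rB=1  c:4=>tig=2,lo=0
L=3*4+2=14  i=1*2+0=2

14,2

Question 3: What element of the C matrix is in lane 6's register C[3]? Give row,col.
lane 6: g=1 (6/4), t=2 (6%4)
i=3: r=1+8=9, c=2*2+1=5

9,5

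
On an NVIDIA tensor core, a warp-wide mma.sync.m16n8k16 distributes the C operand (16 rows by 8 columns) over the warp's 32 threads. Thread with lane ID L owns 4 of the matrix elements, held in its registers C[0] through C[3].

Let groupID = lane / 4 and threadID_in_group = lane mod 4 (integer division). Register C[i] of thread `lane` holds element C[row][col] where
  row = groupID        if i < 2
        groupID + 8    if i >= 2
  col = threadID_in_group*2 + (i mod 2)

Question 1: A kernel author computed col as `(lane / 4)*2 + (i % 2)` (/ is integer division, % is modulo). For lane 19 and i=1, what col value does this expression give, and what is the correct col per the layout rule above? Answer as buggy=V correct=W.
`(lane / 4)*2 + (i % 2)`[19,1]→9
lane 19→19/4=4, 19 mod 4=3
i=1  r:4+0→4  c:2·3+1→7
col: 9 vs 7

buggy=9 correct=7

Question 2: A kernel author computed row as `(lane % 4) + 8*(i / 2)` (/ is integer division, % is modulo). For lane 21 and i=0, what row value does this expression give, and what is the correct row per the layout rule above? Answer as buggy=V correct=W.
`(lane % 4) + 8*(i / 2)`[21,0]=>1
L=21=>grp=21>>2=5, tig=21&3=1
[0]=>row 5+0=5  col 1·2+0=2
row: 1 vs 5

buggy=1 correct=5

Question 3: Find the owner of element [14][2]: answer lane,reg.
r:14=>grp=6,rB=1  c:2=>tig=1,lo=0
L=6*4+1=25  i=1*2+0=2

25,2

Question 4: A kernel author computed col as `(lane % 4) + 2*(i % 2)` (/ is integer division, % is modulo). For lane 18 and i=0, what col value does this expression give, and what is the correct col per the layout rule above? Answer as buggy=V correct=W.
`(lane % 4) + 2*(i % 2)`[18,0]→2
lane 18: G=4 (18/4), T=2 (18%4)
i=0: r=4+0=4, c=2*2+0=4
col: 2 vs 4

buggy=2 correct=4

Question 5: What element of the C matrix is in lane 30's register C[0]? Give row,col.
7,4

lane 30: g=7 (30/4), t=2 (30%4)
i=0: r=7+0=7, c=2*2+0=4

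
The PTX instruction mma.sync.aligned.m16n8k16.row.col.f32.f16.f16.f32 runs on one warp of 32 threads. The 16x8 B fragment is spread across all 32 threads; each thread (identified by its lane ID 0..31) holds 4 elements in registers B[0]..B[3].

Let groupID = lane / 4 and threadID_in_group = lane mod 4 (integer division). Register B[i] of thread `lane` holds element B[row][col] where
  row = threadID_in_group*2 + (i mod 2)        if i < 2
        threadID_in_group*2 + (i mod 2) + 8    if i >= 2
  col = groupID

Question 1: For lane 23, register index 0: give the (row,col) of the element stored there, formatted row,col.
6,5

lane 23->23/4=5, 23 mod 4=3
i=0  r:2·3+0+0->6  c:5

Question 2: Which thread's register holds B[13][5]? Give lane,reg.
22,3

c:5=>grp=5  r:13=>rB=1,tig=2,lo=1
L=5*4+2=22  i=1*2+1=3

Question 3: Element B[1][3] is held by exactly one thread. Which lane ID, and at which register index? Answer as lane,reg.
12,1

c: 3->gid=3  r: 1->r8=0,tid=0,i&1=1
L=3*4+0=12  i=0*2+1=1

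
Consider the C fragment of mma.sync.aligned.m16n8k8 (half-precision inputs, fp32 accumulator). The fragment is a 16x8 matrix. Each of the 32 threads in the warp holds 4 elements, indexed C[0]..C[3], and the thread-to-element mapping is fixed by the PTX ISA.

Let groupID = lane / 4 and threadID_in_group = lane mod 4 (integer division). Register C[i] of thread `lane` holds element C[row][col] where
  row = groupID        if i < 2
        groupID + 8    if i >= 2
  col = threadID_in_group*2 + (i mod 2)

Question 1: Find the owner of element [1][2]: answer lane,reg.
r=1->g=1,rb=0  c=2->t=1,b0=0
L=1*4+1=5  i=0*2+0=0

5,0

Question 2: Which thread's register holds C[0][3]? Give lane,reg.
r: 0->gid=0,r8=0  c: 3->tid=1,i&1=1
L=0*4+1=1  i=0*2+1=1

1,1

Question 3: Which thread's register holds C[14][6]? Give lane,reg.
27,2

r:14=>grp=6,rB=1  c:6=>tig=3,lo=0
L=6*4+3=27  i=1*2+0=2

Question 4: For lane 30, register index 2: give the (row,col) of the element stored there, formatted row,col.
15,4

lane 30⇒30/4=7, 30 mod 4=2
i=2  r:7+8⇒15  c:2·2+0⇒4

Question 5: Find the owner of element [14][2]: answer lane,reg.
r:14=>grp=6,rB=1  c:2=>tig=1,lo=0
L=6*4+1=25  i=1*2+0=2

25,2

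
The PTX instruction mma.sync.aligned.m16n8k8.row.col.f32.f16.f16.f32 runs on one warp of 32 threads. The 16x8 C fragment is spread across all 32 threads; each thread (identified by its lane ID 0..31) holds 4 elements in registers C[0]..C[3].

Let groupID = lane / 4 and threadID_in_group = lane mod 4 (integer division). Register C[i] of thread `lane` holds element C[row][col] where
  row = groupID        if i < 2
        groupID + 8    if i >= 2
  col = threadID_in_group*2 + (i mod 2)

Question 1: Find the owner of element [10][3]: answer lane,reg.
r:10=>grp=2,rB=1  c:3=>tig=1,lo=1
L=2*4+1=9  i=1*2+1=3

9,3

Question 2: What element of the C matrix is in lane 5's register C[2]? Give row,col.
L=5⇒gr=5>>2=1, th=5&3=1
[2]⇒row 1+8=9  col 1·2+0=2

9,2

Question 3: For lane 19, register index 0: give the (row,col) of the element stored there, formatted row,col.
L=19→G=19>>2=4, T=19&3=3
[0]→row 4+0=4  col 3·2+0=6

4,6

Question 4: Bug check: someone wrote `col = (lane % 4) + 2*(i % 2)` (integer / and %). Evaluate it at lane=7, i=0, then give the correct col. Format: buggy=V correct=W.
buggy=3 correct=6

`(lane % 4) + 2*(i % 2)`[7,0]⇒3
7: gr=1,th=3
[0] (1+0,3*2+0) = (1,6)
col: 3 vs 6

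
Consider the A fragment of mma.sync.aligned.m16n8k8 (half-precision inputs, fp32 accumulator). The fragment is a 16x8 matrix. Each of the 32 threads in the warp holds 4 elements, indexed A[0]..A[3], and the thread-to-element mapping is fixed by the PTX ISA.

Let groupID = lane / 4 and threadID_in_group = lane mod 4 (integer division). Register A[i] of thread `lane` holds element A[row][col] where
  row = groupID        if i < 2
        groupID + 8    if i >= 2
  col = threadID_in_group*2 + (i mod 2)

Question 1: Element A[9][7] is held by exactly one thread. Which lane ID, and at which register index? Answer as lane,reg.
7,3

r=9→G=1,rhi=1  c=7→T=3,p=1
L=1*4+3=7  i=1*2+1=3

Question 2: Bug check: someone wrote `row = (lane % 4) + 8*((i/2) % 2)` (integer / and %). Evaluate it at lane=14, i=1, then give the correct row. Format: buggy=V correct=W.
`(lane % 4) + 8*((i/2) % 2)`[14,1]->2
lane 14: gid=3 (14/4), tid=2 (14%4)
i=1: r=3+0=3, c=2*2+1=5
row: 2 vs 3

buggy=2 correct=3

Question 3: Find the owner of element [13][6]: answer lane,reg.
r=13→G=5,rhi=1  c=6→T=3,p=0
L=5*4+3=23  i=1*2+0=2

23,2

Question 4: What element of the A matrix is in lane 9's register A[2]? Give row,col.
10,2

lane 9->9/4=2, 9 mod 4=1
i=2  r:2+8->10  c:2·1+0->2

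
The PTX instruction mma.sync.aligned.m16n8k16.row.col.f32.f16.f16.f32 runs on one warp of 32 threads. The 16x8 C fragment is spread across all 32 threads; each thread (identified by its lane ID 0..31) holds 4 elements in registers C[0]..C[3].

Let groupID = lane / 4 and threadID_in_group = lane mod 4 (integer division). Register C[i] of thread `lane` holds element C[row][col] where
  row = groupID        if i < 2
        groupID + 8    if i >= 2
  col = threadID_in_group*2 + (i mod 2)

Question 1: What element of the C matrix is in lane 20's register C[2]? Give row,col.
13,0

lane 20=>20/4=5, 20 mod 4=0
i=2  r:5+8=>13  c:2·0+0=>0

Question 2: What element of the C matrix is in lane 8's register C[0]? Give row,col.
lane 8→8/4=2, 8 mod 4=0
i=0  r:2+0→2  c:2·0+0→0

2,0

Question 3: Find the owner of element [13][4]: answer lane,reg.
22,2

r=13→G=5,rhi=1  c=4→T=2,p=0
L=5*4+2=22  i=1*2+0=2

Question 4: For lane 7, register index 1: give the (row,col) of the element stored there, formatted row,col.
1,7

lane 7→7/4=1, 7 mod 4=3
i=1  r:1+0→1  c:2·3+1→7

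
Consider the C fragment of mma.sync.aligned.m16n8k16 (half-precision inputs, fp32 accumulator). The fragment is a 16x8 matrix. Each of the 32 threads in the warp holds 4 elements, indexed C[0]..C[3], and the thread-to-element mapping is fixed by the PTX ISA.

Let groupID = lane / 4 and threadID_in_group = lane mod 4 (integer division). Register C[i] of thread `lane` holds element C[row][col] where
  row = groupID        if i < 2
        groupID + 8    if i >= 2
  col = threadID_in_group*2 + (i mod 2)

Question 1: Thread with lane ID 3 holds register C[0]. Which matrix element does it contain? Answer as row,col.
0,6

3: gid=0,tid=3
[0] (0+0,3*2+0) = (0,6)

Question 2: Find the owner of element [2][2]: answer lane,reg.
9,0

r: 2->gid=2,r8=0  c: 2->tid=1,i&1=0
L=2*4+1=9  i=0*2+0=0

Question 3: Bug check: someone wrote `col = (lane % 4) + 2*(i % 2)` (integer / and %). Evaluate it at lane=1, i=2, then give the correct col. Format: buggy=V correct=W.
`(lane % 4) + 2*(i % 2)`[1,2]->1
1: gid=0,tid=1
[2] (0+8,1*2+0) = (8,2)
col: 1 vs 2

buggy=1 correct=2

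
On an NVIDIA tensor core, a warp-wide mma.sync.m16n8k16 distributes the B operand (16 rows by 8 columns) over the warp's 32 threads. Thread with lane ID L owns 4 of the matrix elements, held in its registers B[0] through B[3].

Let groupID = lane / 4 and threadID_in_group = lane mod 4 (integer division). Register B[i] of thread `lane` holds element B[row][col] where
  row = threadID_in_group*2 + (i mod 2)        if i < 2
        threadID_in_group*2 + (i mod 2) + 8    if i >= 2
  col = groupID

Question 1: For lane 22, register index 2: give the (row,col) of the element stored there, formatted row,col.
22: grp=5,tig=2
[2] (2*2+0+8,5) = (12,5)

12,5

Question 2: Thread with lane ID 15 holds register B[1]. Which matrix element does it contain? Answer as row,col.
7,3

L=15→G=15>>2=3, T=15&3=3
[1]→row 3·2+1+0=7  col G=3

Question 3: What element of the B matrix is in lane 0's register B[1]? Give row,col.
lane 0->0/4=0, 0 mod 4=0
i=1  r:2·0+1+0->1  c:0

1,0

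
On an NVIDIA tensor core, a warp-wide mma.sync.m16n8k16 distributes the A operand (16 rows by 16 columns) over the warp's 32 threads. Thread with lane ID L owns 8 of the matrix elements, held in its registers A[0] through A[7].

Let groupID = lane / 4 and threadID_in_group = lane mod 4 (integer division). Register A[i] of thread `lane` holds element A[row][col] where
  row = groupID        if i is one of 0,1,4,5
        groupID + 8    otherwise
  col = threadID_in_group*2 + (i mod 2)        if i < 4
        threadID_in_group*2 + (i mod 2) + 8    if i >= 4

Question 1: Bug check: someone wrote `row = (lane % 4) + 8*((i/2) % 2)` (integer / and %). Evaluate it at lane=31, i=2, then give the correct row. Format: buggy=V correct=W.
buggy=11 correct=15

`(lane % 4) + 8*((i/2) % 2)`[31,2]->11
31: gid=7,tid=3
[2] (7+8,3*2+0+0) = (15,6)
row: 11 vs 15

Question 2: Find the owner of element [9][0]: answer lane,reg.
r=9→G=1,rhi=1  c=0→chi=0,T=0,p=0
L=1*4+0=4  i=0*4+1*2+0=2

4,2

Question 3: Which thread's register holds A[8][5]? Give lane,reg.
r: 8->gid=0,r8=1  c: 5->c8=0,tid=2,i&1=1
L=0*4+2=2  i=0*4+1*2+1=3

2,3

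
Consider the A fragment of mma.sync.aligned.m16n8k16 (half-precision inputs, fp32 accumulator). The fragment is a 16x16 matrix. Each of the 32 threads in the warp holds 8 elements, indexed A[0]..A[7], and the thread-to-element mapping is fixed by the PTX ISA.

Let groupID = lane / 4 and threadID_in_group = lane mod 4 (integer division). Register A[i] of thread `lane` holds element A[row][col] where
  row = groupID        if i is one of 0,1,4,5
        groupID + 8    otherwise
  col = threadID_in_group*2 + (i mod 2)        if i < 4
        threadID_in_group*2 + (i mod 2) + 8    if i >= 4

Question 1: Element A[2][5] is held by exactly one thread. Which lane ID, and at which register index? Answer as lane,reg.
r:2=>grp=2,rB=0  c:5=>cB=0,tig=2,lo=1
L=2*4+2=10  i=0*4+0*2+1=1

10,1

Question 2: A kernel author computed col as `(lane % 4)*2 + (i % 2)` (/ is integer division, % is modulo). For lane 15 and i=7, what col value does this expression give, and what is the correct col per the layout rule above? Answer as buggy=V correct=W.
buggy=7 correct=15

`(lane % 4)*2 + (i % 2)`[15,7]=>7
L=15=>grp=15>>2=3, tig=15&3=3
[7]=>row 3+8=11  col 3·2+1+8=15
col: 7 vs 15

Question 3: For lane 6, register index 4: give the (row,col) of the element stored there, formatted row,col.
L=6->gid=6>>2=1, tid=6&3=2
[4]->row 1+0=1  col 2·2+0+8=12

1,12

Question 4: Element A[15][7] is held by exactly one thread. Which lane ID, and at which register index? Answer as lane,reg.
31,3

r: 15->gid=7,r8=1  c: 7->c8=0,tid=3,i&1=1
L=7*4+3=31  i=0*4+1*2+1=3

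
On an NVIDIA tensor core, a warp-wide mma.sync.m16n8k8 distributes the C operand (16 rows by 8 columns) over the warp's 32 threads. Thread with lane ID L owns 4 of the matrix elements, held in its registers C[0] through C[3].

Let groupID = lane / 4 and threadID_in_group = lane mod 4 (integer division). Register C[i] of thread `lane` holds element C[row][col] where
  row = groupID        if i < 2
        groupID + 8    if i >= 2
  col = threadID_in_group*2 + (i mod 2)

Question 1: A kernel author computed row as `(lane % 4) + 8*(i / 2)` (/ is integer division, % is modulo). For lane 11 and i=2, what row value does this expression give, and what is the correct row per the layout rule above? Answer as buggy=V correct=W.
buggy=11 correct=10

`(lane % 4) + 8*(i / 2)`[11,2]→11
lane 11: G=2 (11/4), T=3 (11%4)
i=2: r=2+8=10, c=3*2+0=6
row: 11 vs 10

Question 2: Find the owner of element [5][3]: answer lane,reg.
21,1

r:5=>grp=5,rB=0  c:3=>tig=1,lo=1
L=5*4+1=21  i=0*2+1=1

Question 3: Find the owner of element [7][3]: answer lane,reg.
29,1

r=7⇒gr=7,Rb=0  c=3⇒th=1,odd=1
L=7*4+1=29  i=0*2+1=1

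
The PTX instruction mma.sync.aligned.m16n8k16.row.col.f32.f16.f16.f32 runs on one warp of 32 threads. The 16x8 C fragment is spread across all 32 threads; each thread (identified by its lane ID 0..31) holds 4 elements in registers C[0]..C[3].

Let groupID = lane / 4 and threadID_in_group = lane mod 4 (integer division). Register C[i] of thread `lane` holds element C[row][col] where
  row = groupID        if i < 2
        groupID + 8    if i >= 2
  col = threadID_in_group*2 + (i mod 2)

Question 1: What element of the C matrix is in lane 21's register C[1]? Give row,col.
21: g=5,t=1
[1] (5+0,1*2+1) = (5,3)

5,3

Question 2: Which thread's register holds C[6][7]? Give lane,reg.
r:6=>grp=6,rB=0  c:7=>tig=3,lo=1
L=6*4+3=27  i=0*2+1=1

27,1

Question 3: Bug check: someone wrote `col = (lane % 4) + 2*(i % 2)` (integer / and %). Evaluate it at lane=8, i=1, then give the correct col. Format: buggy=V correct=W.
buggy=2 correct=1

`(lane % 4) + 2*(i % 2)`[8,1]→2
lane 8: G=2 (8/4), T=0 (8%4)
i=1: r=2+0=2, c=0*2+1=1
col: 2 vs 1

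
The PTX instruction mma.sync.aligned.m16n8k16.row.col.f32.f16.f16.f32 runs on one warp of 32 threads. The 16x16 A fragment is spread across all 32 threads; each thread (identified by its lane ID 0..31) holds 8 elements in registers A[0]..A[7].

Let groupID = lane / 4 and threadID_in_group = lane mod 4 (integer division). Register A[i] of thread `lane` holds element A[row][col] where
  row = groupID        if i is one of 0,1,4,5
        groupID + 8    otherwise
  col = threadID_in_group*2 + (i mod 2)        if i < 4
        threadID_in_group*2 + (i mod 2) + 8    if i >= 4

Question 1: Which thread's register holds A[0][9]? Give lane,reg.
0,5

r=0->g=0,rb=0  c=9->cb=1,t=0,b0=1
L=0*4+0=0  i=1*4+0*2+1=5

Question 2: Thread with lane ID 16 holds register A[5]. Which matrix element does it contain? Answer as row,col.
lane 16->16/4=4, 16 mod 4=0
i=5  r:4+0->4  c:2·0+1+8->9

4,9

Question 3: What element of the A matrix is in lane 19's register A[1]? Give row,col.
19: gr=4,th=3
[1] (4+0,3*2+1+0) = (4,7)

4,7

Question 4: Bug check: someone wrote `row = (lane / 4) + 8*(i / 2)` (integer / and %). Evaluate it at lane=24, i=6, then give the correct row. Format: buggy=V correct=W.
`(lane / 4) + 8*(i / 2)`[24,6]→30
lane 24→24/4=6, 24 mod 4=0
i=6  r:6+8→14  c:2·0+0+8→8
row: 30 vs 14

buggy=30 correct=14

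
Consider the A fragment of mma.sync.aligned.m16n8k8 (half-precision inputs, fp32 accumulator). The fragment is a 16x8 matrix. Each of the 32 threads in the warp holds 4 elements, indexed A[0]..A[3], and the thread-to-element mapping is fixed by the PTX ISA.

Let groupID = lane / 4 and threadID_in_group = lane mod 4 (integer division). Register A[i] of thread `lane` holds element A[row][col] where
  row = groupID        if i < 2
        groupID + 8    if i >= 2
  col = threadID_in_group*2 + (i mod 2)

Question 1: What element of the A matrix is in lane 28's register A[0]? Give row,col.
L=28⇒gr=28>>2=7, th=28&3=0
[0]⇒row 7+0=7  col 0·2+0=0

7,0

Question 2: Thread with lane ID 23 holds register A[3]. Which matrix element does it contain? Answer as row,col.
lane 23->23/4=5, 23 mod 4=3
i=3  r:5+8->13  c:2·3+1->7

13,7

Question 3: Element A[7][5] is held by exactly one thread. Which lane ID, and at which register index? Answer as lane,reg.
30,1

r=7⇒gr=7,Rb=0  c=5⇒th=2,odd=1
L=7*4+2=30  i=0*2+1=1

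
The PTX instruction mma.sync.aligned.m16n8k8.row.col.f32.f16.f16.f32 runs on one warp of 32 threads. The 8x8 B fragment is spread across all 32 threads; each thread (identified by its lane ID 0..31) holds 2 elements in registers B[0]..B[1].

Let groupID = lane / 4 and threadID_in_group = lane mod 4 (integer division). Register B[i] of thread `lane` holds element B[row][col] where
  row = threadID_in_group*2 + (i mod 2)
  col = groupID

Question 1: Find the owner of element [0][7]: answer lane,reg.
28,0

c=7⇒gr=7  r=0⇒th=0,odd=0
L=7*4+0=28  i=0=0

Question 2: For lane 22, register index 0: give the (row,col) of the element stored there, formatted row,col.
lane 22: gr=5 (22/4), th=2 (22%4)
i=0: r=2*2+0=4, c=gr=5

4,5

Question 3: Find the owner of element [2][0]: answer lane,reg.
1,0

c:0=>grp=0  r:2=>tig=1,lo=0
L=0*4+1=1  i=0=0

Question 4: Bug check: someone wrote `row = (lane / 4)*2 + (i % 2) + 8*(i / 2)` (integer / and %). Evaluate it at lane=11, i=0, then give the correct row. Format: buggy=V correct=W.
`(lane / 4)*2 + (i % 2) + 8*(i / 2)`[11,0]→4
lane 11→11/4=2, 11 mod 4=3
i=0  r:2·3+0→6  c:2
row: 4 vs 6

buggy=4 correct=6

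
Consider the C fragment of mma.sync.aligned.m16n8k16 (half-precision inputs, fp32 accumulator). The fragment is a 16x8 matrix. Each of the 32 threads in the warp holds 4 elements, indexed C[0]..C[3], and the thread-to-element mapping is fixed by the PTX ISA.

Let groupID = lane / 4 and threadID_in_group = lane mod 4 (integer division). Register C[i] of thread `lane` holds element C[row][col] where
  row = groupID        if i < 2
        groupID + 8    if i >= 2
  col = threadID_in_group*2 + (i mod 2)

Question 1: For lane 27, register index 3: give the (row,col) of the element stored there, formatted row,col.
14,7

27: G=6,T=3
[3] (6+8,3*2+1) = (14,7)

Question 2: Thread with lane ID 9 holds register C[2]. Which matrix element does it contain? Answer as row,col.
10,2

L=9⇒gr=9>>2=2, th=9&3=1
[2]⇒row 2+8=10  col 1·2+0=2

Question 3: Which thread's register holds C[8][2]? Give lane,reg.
r:8=>grp=0,rB=1  c:2=>tig=1,lo=0
L=0*4+1=1  i=1*2+0=2

1,2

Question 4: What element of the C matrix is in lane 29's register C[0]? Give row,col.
7,2

29: gr=7,th=1
[0] (7+0,1*2+0) = (7,2)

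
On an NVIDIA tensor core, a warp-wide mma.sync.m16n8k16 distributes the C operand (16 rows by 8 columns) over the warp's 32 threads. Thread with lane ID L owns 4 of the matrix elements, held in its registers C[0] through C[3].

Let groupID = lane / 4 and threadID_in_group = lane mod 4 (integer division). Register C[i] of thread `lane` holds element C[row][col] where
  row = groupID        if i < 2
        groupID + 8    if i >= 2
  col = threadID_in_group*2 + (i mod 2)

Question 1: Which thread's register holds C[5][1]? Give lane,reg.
r:5=>grp=5,rB=0  c:1=>tig=0,lo=1
L=5*4+0=20  i=0*2+1=1

20,1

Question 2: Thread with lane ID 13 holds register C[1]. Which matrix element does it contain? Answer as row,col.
L=13->g=13>>2=3, t=13&3=1
[1]->row 3+0=3  col 1·2+1=3

3,3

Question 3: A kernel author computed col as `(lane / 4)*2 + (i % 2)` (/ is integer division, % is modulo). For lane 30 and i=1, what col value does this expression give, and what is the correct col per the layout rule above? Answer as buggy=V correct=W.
`(lane / 4)*2 + (i % 2)`[30,1]=>15
lane 30: grp=7 (30/4), tig=2 (30%4)
i=1: r=7+0=7, c=2*2+1=5
col: 15 vs 5

buggy=15 correct=5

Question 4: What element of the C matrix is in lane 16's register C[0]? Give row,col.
16: grp=4,tig=0
[0] (4+0,0*2+0) = (4,0)

4,0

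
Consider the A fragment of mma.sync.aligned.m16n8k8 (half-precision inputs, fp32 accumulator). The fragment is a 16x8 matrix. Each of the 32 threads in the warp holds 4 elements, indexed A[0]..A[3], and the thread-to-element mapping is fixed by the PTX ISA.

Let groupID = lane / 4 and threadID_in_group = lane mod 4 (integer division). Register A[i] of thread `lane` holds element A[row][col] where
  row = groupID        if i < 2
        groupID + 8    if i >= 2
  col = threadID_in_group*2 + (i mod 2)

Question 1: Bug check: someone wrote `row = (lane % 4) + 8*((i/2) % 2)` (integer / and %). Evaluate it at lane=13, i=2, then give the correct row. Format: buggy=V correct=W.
`(lane % 4) + 8*((i/2) % 2)`[13,2]→9
lane 13→13/4=3, 13 mod 4=1
i=2  r:3+8→11  c:2·1+0→2
row: 9 vs 11

buggy=9 correct=11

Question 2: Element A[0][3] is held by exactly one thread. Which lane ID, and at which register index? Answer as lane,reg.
1,1

r: 0->gid=0,r8=0  c: 3->tid=1,i&1=1
L=0*4+1=1  i=0*2+1=1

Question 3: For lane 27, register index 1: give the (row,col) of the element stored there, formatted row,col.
6,7

27: grp=6,tig=3
[1] (6+0,3*2+1) = (6,7)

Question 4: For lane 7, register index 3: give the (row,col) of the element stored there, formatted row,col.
9,7

7: gid=1,tid=3
[3] (1+8,3*2+1) = (9,7)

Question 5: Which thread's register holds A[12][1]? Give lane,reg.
r:12=>grp=4,rB=1  c:1=>tig=0,lo=1
L=4*4+0=16  i=1*2+1=3

16,3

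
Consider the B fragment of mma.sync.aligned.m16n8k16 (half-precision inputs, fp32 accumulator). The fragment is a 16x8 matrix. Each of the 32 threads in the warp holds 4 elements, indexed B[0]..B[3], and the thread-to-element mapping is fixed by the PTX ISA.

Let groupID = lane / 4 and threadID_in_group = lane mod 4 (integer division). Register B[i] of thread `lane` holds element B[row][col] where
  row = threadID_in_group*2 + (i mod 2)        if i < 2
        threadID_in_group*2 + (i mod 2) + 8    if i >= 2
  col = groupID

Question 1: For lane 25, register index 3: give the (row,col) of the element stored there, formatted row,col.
11,6

lane 25: G=6 (25/4), T=1 (25%4)
i=3: r=1*2+1+8=11, c=G=6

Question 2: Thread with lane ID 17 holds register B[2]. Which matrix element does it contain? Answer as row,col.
lane 17: gr=4 (17/4), th=1 (17%4)
i=2: r=1*2+0+8=10, c=gr=4

10,4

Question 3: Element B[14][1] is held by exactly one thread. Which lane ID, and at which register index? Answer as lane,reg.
7,2

c=1→G=1  r=14→rhi=1,T=3,p=0
L=1*4+3=7  i=1*2+0=2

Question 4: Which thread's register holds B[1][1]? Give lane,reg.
c=1->g=1  r=1->rb=0,t=0,b0=1
L=1*4+0=4  i=0*2+1=1

4,1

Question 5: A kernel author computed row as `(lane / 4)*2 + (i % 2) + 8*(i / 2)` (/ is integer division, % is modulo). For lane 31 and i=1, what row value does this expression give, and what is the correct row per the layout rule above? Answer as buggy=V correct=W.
`(lane / 4)*2 + (i % 2) + 8*(i / 2)`[31,1]⇒15
lane 31: gr=7 (31/4), th=3 (31%4)
i=1: r=3*2+1+0=7, c=gr=7
row: 15 vs 7

buggy=15 correct=7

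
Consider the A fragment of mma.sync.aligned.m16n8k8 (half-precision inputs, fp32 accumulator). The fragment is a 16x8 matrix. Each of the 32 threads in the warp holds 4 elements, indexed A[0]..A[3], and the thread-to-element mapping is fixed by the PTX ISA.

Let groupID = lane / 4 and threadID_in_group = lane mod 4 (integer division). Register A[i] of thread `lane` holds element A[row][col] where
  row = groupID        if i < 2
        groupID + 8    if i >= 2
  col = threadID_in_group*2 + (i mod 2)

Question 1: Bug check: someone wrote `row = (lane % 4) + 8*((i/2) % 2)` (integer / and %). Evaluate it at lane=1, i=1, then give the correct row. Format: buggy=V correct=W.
buggy=1 correct=0

`(lane % 4) + 8*((i/2) % 2)`[1,1]⇒1
lane 1: gr=0 (1/4), th=1 (1%4)
i=1: r=0+0=0, c=1*2+1=3
row: 1 vs 0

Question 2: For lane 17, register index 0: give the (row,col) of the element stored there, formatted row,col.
L=17->g=17>>2=4, t=17&3=1
[0]->row 4+0=4  col 1·2+0=2

4,2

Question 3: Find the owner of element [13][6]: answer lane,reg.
23,2

r=13→G=5,rhi=1  c=6→T=3,p=0
L=5*4+3=23  i=1*2+0=2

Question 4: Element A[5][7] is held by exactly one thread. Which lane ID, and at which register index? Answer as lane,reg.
23,1

r=5->g=5,rb=0  c=7->t=3,b0=1
L=5*4+3=23  i=0*2+1=1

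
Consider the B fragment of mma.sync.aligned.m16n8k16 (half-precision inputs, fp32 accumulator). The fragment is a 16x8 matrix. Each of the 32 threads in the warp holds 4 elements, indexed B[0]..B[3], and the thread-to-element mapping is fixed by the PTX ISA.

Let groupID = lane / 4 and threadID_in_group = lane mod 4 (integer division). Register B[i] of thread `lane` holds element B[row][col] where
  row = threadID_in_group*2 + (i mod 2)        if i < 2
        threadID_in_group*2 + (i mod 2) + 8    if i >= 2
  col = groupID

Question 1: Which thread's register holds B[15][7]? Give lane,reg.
c=7⇒gr=7  r=15⇒Rb=1,th=3,odd=1
L=7*4+3=31  i=1*2+1=3

31,3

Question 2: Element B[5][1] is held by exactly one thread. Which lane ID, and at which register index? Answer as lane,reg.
6,1

c: 1->gid=1  r: 5->r8=0,tid=2,i&1=1
L=1*4+2=6  i=0*2+1=1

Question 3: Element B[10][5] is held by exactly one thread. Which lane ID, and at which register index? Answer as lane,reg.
c=5->g=5  r=10->rb=1,t=1,b0=0
L=5*4+1=21  i=1*2+0=2

21,2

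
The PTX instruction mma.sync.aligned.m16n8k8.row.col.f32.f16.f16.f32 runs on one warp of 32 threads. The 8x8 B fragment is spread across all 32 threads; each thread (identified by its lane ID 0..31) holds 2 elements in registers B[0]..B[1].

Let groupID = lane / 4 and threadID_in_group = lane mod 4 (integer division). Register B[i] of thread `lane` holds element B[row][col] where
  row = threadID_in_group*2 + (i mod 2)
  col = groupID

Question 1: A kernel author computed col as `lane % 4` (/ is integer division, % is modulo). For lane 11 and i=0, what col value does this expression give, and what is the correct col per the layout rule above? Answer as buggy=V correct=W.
buggy=3 correct=2

`lane % 4`[11,0]->3
lane 11->11/4=2, 11 mod 4=3
i=0  r:2·3+0->6  c:2
col: 3 vs 2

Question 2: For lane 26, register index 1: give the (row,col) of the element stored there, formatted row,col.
5,6

L=26⇒gr=26>>2=6, th=26&3=2
[1]⇒row 2·2+1=5  col gr=6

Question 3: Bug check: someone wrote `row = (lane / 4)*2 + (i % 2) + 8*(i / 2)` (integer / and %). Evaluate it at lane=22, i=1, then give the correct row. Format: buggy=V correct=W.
`(lane / 4)*2 + (i % 2) + 8*(i / 2)`[22,1]⇒11
22: gr=5,th=2
[1] (2*2+1,5) = (5,5)
row: 11 vs 5

buggy=11 correct=5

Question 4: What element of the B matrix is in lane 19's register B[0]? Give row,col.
L=19->g=19>>2=4, t=19&3=3
[0]->row 3·2+0=6  col g=4

6,4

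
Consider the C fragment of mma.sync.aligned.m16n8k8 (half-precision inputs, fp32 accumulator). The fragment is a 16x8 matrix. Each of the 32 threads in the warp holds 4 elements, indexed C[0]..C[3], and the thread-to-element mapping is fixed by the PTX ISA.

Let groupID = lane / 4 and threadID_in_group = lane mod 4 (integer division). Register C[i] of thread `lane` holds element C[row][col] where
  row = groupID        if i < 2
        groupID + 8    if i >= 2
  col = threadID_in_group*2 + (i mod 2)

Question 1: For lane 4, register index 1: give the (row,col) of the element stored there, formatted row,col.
1,1

4: gid=1,tid=0
[1] (1+0,0*2+1) = (1,1)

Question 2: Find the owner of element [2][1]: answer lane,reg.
r=2->g=2,rb=0  c=1->t=0,b0=1
L=2*4+0=8  i=0*2+1=1

8,1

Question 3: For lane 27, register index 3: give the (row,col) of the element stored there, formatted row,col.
L=27->g=27>>2=6, t=27&3=3
[3]->row 6+8=14  col 3·2+1=7

14,7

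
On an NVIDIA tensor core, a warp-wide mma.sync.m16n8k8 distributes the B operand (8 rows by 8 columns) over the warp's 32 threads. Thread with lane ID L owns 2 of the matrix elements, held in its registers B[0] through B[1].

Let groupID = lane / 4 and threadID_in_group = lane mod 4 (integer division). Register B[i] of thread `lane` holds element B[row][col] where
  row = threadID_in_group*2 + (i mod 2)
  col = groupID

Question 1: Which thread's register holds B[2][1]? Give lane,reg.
5,0

c:1=>grp=1  r:2=>tig=1,lo=0
L=1*4+1=5  i=0=0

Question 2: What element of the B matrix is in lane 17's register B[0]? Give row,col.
17: G=4,T=1
[0] (1*2+0,4) = (2,4)

2,4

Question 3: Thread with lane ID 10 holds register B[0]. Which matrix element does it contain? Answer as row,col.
lane 10→10/4=2, 10 mod 4=2
i=0  r:2·2+0→4  c:2

4,2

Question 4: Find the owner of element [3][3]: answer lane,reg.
c=3⇒gr=3  r=3⇒th=1,odd=1
L=3*4+1=13  i=1=1

13,1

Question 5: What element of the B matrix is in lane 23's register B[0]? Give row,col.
6,5

23: gid=5,tid=3
[0] (3*2+0,5) = (6,5)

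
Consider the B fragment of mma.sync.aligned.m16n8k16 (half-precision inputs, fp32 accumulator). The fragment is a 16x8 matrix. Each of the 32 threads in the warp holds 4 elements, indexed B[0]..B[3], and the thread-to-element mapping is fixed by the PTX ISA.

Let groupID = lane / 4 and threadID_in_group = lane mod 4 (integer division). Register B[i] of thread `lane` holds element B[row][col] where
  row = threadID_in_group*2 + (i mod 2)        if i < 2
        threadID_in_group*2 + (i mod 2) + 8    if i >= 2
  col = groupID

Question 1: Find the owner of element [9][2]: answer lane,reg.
c=2->g=2  r=9->rb=1,t=0,b0=1
L=2*4+0=8  i=1*2+1=3

8,3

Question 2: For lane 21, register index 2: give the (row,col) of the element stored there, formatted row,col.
lane 21: G=5 (21/4), T=1 (21%4)
i=2: r=1*2+0+8=10, c=G=5

10,5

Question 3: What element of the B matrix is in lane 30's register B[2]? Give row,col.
L=30⇒gr=30>>2=7, th=30&3=2
[2]⇒row 2·2+0+8=12  col gr=7

12,7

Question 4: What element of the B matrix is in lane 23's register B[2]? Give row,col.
lane 23: G=5 (23/4), T=3 (23%4)
i=2: r=3*2+0+8=14, c=G=5

14,5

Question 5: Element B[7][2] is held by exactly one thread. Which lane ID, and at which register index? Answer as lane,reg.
11,1

c=2→G=2  r=7→rhi=0,T=3,p=1
L=2*4+3=11  i=0*2+1=1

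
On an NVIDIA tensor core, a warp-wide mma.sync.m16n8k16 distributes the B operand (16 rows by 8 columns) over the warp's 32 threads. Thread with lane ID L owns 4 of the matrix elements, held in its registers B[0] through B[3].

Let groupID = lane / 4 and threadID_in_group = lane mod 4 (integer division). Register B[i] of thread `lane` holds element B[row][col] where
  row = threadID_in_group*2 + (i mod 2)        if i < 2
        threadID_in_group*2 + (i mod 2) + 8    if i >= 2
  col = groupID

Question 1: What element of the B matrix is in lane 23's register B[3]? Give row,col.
L=23→G=23>>2=5, T=23&3=3
[3]→row 3·2+1+8=15  col G=5

15,5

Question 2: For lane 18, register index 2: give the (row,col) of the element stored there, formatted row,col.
18: g=4,t=2
[2] (2*2+0+8,4) = (12,4)

12,4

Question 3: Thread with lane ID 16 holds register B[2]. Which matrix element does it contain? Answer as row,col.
8,4

L=16->gid=16>>2=4, tid=16&3=0
[2]->row 0·2+0+8=8  col gid=4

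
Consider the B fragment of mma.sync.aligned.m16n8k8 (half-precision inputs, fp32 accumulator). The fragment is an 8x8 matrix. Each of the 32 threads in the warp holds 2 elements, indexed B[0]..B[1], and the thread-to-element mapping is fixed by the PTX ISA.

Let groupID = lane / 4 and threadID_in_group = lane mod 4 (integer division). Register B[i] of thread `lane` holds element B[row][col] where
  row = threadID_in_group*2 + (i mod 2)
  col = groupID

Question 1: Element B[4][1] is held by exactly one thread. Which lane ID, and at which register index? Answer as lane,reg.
c=1→G=1  r=4→T=2,p=0
L=1*4+2=6  i=0=0

6,0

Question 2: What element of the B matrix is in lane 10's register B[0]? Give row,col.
10: g=2,t=2
[0] (2*2+0,2) = (4,2)

4,2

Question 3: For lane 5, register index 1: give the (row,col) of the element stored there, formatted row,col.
lane 5: gr=1 (5/4), th=1 (5%4)
i=1: r=1*2+1=3, c=gr=1

3,1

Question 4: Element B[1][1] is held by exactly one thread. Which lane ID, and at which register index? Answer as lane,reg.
c=1→G=1  r=1→T=0,p=1
L=1*4+0=4  i=1=1

4,1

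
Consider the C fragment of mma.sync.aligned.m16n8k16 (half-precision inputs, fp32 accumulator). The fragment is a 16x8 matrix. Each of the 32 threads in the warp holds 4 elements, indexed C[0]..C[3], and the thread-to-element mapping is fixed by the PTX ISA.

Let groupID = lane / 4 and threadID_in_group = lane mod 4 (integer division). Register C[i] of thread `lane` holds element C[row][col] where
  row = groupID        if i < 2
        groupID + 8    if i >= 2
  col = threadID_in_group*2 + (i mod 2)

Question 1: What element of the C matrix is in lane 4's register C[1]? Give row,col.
1,1

L=4->gid=4>>2=1, tid=4&3=0
[1]->row 1+0=1  col 0·2+1=1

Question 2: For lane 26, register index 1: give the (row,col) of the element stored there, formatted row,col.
6,5

26: g=6,t=2
[1] (6+0,2*2+1) = (6,5)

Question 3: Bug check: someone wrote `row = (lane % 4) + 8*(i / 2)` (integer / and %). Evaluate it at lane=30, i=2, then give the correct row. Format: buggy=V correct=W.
`(lane % 4) + 8*(i / 2)`[30,2]->10
30: gid=7,tid=2
[2] (7+8,2*2+0) = (15,4)
row: 10 vs 15

buggy=10 correct=15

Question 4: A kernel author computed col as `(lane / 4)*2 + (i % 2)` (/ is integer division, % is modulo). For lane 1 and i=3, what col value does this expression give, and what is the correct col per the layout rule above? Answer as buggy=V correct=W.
`(lane / 4)*2 + (i % 2)`[1,3]->1
L=1->g=1>>2=0, t=1&3=1
[3]->row 0+8=8  col 1·2+1=3
col: 1 vs 3

buggy=1 correct=3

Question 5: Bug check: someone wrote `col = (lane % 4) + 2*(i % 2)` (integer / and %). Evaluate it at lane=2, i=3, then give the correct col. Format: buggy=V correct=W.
`(lane % 4) + 2*(i % 2)`[2,3]→4
lane 2: G=0 (2/4), T=2 (2%4)
i=3: r=0+8=8, c=2*2+1=5
col: 4 vs 5

buggy=4 correct=5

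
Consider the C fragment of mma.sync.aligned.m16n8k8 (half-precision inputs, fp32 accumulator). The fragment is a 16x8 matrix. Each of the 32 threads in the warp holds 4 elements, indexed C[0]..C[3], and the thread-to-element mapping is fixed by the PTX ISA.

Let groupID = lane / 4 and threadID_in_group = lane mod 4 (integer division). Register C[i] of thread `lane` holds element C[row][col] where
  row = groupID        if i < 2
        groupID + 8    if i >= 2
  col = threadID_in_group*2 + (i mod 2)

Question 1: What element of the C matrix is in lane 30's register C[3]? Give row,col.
15,5

L=30->g=30>>2=7, t=30&3=2
[3]->row 7+8=15  col 2·2+1=5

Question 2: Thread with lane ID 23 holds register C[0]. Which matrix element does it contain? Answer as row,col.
lane 23: g=5 (23/4), t=3 (23%4)
i=0: r=5+0=5, c=3*2+0=6

5,6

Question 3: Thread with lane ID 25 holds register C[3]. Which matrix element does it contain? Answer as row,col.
lane 25->25/4=6, 25 mod 4=1
i=3  r:6+8->14  c:2·1+1->3

14,3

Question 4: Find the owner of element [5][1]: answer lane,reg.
20,1

r=5->g=5,rb=0  c=1->t=0,b0=1
L=5*4+0=20  i=0*2+1=1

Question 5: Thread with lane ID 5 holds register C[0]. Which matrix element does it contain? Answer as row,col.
lane 5→5/4=1, 5 mod 4=1
i=0  r:1+0→1  c:2·1+0→2

1,2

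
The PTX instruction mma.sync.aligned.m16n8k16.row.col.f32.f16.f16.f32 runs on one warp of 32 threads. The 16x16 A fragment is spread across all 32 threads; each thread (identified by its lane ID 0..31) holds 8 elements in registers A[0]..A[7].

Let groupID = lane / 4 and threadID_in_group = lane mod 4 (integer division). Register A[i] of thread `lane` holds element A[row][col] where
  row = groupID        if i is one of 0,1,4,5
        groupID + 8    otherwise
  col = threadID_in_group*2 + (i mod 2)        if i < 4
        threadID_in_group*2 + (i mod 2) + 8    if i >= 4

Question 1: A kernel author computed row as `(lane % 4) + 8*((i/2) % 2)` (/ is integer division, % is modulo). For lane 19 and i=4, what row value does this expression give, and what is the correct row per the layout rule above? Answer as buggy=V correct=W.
`(lane % 4) + 8*((i/2) % 2)`[19,4]->3
L=19->gid=19>>2=4, tid=19&3=3
[4]->row 4+0=4  col 3·2+0+8=14
row: 3 vs 4

buggy=3 correct=4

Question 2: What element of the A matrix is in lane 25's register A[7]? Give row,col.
lane 25->25/4=6, 25 mod 4=1
i=7  r:6+8->14  c:2·1+1+8->11

14,11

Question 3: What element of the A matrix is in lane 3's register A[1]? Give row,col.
lane 3→3/4=0, 3 mod 4=3
i=1  r:0+0→0  c:2·3+1+0→7

0,7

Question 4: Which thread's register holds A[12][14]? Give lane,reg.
19,6

r: 12->gid=4,r8=1  c: 14->c8=1,tid=3,i&1=0
L=4*4+3=19  i=1*4+1*2+0=6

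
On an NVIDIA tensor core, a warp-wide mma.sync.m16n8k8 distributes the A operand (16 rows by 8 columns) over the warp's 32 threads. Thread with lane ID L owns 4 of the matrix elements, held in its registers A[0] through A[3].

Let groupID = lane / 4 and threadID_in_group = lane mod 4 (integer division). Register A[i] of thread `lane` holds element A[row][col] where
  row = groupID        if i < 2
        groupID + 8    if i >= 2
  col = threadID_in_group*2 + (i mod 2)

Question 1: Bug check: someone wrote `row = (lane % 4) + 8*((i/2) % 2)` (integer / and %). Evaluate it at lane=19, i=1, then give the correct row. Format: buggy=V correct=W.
buggy=3 correct=4

`(lane % 4) + 8*((i/2) % 2)`[19,1]=>3
L=19=>grp=19>>2=4, tig=19&3=3
[1]=>row 4+0=4  col 3·2+1=7
row: 3 vs 4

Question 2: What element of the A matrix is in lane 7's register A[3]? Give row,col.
L=7=>grp=7>>2=1, tig=7&3=3
[3]=>row 1+8=9  col 3·2+1=7

9,7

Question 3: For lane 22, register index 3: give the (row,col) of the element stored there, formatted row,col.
22: grp=5,tig=2
[3] (5+8,2*2+1) = (13,5)

13,5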